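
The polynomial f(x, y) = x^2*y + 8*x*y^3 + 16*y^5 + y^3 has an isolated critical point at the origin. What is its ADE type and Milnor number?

The Hessian of f at 0 has rank 0. Corank 2; j^3 = y*(x^2 + y^2) splits into three distinct lines over C (the quadratic factor has nonzero discriminant), so D_4.

Type D_4, Milnor number mu = 4.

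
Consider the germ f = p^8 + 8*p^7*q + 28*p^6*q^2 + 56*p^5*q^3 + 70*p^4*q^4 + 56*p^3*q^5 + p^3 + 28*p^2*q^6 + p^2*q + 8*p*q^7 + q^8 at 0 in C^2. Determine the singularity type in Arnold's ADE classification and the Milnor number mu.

Type D9, Milnor number mu = 9.

The Hessian of f at 0 has rank 0. Corank 2; j^3 = p^2*(p + q) has shape L^2 M (L != M), so D-series; mu = 9 gives D_9.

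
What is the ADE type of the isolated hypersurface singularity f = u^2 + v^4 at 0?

The Hessian of f at 0 is [[2, 0], [0, 0]] with rank 1, so corank 1. A Groebner basis of the Jacobian ideal J(f) in C{u,v} is {v^3, u}; counting standard monomials gives mu = 3. Corank 1: A-series; mu = 3 gives A_3.

A3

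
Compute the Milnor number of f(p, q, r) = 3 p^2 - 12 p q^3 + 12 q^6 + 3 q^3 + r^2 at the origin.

2

The Hessian of f at 0 has rank 2. Corank 1: A-series; mu = 2 gives A_2.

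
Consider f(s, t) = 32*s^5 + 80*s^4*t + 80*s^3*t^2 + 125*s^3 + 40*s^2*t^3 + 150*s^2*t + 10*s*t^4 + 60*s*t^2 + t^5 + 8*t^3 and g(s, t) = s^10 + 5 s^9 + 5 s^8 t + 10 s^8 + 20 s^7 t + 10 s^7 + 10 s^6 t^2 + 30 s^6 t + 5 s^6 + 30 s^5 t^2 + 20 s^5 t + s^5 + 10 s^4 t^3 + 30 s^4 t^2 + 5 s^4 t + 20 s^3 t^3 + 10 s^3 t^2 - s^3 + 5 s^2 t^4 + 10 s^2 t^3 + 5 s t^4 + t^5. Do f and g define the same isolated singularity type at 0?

The Hessian of f at 0 is [[0, 0], [0, 0]] with rank 0, so corank 2. A Groebner basis of the Jacobian ideal J(f) in C{s,t} is {t^5, s*t^3 + 17*t^4/40, s^2 + 4*s*t/5 + 4*t^2/25}; counting standard monomials gives mu = 8. Corank 2; j^3 = (5*s + 2*t)^3 is a perfect cube, so E-series; the 5-jet and mu = 8 give E_8. The Hessian of g at 0 is [[0, 0], [0, 0]] with rank 0, so corank 2. A Groebner basis of the Jacobian ideal J(g) in C{s,t} is {t^5, s*t^3 + t^4/4, s^2}; counting standard monomials gives mu = 8. Corank 2; j^3 = -s^3 is a perfect cube, so E-series; the 5-jet and mu = 8 give E_8. Both have type E_8, hence right-equivalent.

Yes.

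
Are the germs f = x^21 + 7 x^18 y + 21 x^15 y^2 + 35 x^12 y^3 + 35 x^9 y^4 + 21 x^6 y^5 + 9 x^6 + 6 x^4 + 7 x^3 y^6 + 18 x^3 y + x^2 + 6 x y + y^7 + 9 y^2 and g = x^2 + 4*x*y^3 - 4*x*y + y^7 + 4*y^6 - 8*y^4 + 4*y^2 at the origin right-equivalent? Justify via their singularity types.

Yes.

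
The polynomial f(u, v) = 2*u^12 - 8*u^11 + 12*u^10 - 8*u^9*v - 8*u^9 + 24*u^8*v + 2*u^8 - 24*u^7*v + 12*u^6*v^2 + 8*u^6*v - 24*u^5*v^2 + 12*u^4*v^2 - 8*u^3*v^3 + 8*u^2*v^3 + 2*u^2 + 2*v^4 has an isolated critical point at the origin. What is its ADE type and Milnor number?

Type A_3, Milnor number mu = 3.

The Hessian of f at 0 is [[4, 0], [0, 0]] with rank 1, so corank 1. A Groebner basis of the Jacobian ideal J(f) in C{u,v} is {v^3, u}; counting standard monomials gives mu = 3. Corank 1: A-series; mu = 3 gives A_3.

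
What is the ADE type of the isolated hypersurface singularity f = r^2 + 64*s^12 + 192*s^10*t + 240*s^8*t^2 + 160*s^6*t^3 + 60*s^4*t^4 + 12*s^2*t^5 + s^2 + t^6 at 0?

A_{5}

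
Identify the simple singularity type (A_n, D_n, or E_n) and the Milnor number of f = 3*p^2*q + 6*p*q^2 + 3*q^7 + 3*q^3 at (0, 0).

Type D_8, Milnor number mu = 8.

The Hessian of f at 0 has rank 0. Corank 2; j^3 = 3*q*(p + q)^2 has shape L^2 M (L != M), so D-series; mu = 8 gives D_8.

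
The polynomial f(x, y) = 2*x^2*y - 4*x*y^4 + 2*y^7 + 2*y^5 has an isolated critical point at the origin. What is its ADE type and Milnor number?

Type D6, Milnor number mu = 6.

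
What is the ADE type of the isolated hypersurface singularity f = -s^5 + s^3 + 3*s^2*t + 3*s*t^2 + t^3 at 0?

The Hessian of f at 0 has rank 0. Corank 2; j^3 = (s + t)^3 is a perfect cube, so E-series; the 5-jet and mu = 8 give E_8.

E_8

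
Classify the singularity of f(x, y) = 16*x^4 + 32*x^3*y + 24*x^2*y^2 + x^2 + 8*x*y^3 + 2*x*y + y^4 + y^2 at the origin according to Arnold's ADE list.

A3

The Hessian of f at 0 is [[2, 2], [2, 2]] with rank 1, so corank 1. A Groebner basis of the Jacobian ideal J(f) in C{x,y} is {y^3, x + y}; counting standard monomials gives mu = 3. Corank 1: A-series; mu = 3 gives A_3.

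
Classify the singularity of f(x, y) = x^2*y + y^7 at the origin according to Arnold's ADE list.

The Hessian of f at 0 has rank 0. Corank 2; j^3 = x^2*y has shape L^2 M (L != M), so D-series; mu = 8 gives D_8.

D_{8}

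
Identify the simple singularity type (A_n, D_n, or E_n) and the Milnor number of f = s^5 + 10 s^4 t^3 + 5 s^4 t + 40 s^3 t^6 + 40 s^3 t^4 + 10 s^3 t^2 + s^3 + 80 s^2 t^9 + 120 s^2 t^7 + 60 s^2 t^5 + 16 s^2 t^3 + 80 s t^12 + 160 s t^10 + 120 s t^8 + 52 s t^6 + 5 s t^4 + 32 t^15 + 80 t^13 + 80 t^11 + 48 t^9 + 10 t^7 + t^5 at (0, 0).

Type E_8, Milnor number mu = 8.

The Hessian of f at 0 has rank 0. Corank 2; j^3 = s^3 is a perfect cube, so E-series; the 5-jet and mu = 8 give E_8.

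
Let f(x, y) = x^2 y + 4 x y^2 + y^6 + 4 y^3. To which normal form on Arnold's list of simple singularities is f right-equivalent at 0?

D_{7}

The Hessian of f at 0 is [[0, 0], [0, 0]] with rank 0, so corank 2. A Groebner basis of the Jacobian ideal J(f) in C{x,y} is {x^2/6 + y^5 - 2*y^2/3, x^3 + 8*y^3, x*y + 2*y^2}; counting standard monomials gives mu = 7. Corank 2; j^3 = y*(x + 2*y)^2 has shape L^2 M (L != M), so D-series; mu = 7 gives D_7.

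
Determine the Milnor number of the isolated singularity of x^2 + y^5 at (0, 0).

4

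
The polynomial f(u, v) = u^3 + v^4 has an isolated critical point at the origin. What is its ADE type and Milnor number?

The Hessian of f at 0 has rank 0. Corank 2; j^3 = u^3 is a perfect cube, so E-series; the 4-jet and mu = 6 give E_6.

Type E_6, Milnor number mu = 6.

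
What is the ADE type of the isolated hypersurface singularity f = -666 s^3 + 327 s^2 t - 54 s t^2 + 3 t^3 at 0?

The Hessian of f at 0 has rank 0. Corank 2; j^3 = -3*(6*s - t)*(37*s^2 - 12*s*t + t^2) splits into three distinct lines over C (the quadratic factor has nonzero discriminant), so D_4.

D_{4}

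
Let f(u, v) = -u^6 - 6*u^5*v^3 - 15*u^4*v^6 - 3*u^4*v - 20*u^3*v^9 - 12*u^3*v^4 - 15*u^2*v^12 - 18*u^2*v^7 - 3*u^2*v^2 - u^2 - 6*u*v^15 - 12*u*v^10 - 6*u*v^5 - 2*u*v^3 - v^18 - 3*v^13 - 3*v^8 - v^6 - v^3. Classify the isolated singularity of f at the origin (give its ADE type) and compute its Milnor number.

The Hessian of f at 0 has rank 1. Corank 1: A-series; mu = 2 gives A_2.

Type A2, Milnor number mu = 2.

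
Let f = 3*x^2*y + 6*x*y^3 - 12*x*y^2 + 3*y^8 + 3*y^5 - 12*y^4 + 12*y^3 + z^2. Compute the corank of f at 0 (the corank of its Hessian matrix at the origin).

2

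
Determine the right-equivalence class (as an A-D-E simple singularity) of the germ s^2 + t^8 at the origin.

The Hessian of f at 0 is [[2, 0], [0, 0]] with rank 1, so corank 1. A Groebner basis of the Jacobian ideal J(f) in C{s,t} is {t^7, s}; counting standard monomials gives mu = 7. Corank 1: A-series; mu = 7 gives A_7.

A_{7}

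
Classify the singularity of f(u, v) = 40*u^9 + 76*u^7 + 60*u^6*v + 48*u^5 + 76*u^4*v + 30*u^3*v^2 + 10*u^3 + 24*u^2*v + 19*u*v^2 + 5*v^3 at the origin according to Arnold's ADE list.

The Hessian of f at 0 is [[0, 0], [0, 0]] with rank 0, so corank 2. A Groebner basis of the Jacobian ideal J(f) in C{u,v} is {v^3, u^2 - v^2/6, u*v + v^2/2}; counting standard monomials gives mu = 4. Corank 2; j^3 = (u + v)*(10*u^2 + 14*u*v + 5*v^2) splits into three distinct lines over C (the quadratic factor has nonzero discriminant), so D_4.

D_{4}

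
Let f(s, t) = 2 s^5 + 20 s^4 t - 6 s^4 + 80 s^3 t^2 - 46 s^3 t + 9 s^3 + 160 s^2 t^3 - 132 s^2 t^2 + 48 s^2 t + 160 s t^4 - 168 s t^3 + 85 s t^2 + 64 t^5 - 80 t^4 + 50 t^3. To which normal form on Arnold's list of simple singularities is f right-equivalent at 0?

D_{6}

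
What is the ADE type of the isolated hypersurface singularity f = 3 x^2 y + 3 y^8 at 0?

D9

The Hessian of f at 0 is [[0, 0], [0, 0]] with rank 0, so corank 2. A Groebner basis of the Jacobian ideal J(f) in C{x,y} is {x^2/8 + y^7, x^3, x*y}; counting standard monomials gives mu = 9. Corank 2; j^3 = 3*x^2*y has shape L^2 M (L != M), so D-series; mu = 9 gives D_9.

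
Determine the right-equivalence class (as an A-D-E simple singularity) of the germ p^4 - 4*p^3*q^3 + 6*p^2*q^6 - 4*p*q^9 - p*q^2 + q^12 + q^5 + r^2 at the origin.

D5

The Hessian of f at 0 has rank 1. Corank 2; j^3 = -p*q^2 has shape L^2 M (L != M), so D-series; mu = 5 gives D_5.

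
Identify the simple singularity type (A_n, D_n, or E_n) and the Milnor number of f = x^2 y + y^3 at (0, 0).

Type D_{4}, Milnor number mu = 4.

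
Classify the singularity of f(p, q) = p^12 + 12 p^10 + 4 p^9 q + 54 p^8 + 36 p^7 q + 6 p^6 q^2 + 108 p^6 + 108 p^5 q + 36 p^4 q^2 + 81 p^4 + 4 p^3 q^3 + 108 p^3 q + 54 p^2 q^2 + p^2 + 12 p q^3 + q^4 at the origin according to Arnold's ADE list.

A_3

The Hessian of f at 0 is [[2, 0], [0, 0]] with rank 1, so corank 1. A Groebner basis of the Jacobian ideal J(f) in C{p,q} is {q^3, p}; counting standard monomials gives mu = 3. Corank 1: A-series; mu = 3 gives A_3.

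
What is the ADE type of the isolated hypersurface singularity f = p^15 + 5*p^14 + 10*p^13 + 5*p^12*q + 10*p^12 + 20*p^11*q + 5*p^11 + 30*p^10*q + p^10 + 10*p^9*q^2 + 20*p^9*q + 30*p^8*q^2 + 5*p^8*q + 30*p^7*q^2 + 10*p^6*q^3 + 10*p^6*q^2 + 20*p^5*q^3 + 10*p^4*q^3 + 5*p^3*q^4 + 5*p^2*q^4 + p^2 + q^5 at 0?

A4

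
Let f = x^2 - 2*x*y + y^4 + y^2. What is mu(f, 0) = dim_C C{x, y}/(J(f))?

3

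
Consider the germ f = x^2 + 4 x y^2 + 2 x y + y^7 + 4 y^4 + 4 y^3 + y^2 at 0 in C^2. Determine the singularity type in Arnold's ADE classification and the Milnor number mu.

Type A_6, Milnor number mu = 6.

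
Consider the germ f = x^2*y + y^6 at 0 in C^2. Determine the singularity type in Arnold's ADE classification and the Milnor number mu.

Type D_7, Milnor number mu = 7.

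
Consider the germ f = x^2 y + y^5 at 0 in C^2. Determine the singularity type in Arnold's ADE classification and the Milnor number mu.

Type D6, Milnor number mu = 6.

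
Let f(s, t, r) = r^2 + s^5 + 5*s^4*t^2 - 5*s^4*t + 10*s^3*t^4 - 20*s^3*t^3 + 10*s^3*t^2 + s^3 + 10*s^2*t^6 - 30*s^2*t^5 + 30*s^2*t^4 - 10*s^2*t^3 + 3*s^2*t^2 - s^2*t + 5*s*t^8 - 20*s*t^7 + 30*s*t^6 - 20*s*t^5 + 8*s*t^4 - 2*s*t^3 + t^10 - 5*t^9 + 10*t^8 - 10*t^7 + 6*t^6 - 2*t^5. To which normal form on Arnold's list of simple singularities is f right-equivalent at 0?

D_{6}

The Hessian of f at 0 is [[0, 0, 0], [0, 0, 0], [0, 0, 2]] with rank 1, so corank 2. A Groebner basis of the Jacobian ideal J(f) in C{s,t,r} is {s^3, s^2*t, -s^2/4 + s*t^2, -5*s^2/4 + s*t + t^3, r}; counting standard monomials gives mu = 6. Corank 2; j^3 = s^2*(s - t) has shape L^2 M (L != M), so D-series; mu = 6 gives D_6.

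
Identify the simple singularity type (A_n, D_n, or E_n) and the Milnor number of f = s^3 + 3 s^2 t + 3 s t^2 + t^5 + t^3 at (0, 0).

The Hessian of f at 0 has rank 0. Corank 2; j^3 = (s + t)^3 is a perfect cube, so E-series; the 5-jet and mu = 8 give E_8.

Type E_{8}, Milnor number mu = 8.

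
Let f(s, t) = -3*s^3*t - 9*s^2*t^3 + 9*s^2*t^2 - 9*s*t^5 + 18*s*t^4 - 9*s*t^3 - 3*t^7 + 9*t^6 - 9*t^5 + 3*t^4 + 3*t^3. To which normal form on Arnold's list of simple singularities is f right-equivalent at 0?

E7

The Hessian of f at 0 is [[0, 0], [0, 0]] with rank 0, so corank 2. A Groebner basis of the Jacobian ideal J(f) in C{s,t} is {s^3 - 3*s*t^2 - 3*t^2, s^2*t - 2*s*t^2, t^3}; counting standard monomials gives mu = 7. Corank 2; j^3 = 3*t^3 is a perfect cube, so E-series; the 4-jet and mu = 7 give E_7.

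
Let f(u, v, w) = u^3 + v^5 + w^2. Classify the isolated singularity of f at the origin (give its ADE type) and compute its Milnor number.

The Hessian of f at 0 is [[0, 0, 0], [0, 0, 0], [0, 0, 2]] with rank 1, so corank 2. A Groebner basis of the Jacobian ideal J(f) in C{u,v,w} is {v^4, u^2, w}; counting standard monomials gives mu = 8. Corank 2; j^3 = u^3 is a perfect cube, so E-series; the 5-jet and mu = 8 give E_8.

Type E8, Milnor number mu = 8.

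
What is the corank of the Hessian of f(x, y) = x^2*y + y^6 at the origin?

2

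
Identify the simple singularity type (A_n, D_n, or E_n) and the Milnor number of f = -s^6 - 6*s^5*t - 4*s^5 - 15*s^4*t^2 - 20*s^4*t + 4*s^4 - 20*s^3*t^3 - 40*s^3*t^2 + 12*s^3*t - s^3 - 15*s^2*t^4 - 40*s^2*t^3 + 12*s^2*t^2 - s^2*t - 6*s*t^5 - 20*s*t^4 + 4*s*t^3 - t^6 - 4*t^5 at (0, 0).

Type D7, Milnor number mu = 7.

The Hessian of f at 0 has rank 0. Corank 2; j^3 = -s^2*(s + t) has shape L^2 M (L != M), so D-series; mu = 7 gives D_7.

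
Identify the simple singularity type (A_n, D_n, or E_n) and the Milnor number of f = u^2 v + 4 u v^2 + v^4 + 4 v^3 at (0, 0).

Type D_5, Milnor number mu = 5.

The Hessian of f at 0 is [[0, 0], [0, 0]] with rank 0, so corank 2. A Groebner basis of the Jacobian ideal J(f) in C{u,v} is {u^3 - 2*u^2 + 8*v^2, u^2/4 + v^3 - v^2, u*v + 2*v^2}; counting standard monomials gives mu = 5. Corank 2; j^3 = v*(u + 2*v)^2 has shape L^2 M (L != M), so D-series; mu = 5 gives D_5.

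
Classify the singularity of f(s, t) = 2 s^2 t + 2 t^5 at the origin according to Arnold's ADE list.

The Hessian of f at 0 has rank 0. Corank 2; j^3 = 2*s^2*t has shape L^2 M (L != M), so D-series; mu = 6 gives D_6.

D_6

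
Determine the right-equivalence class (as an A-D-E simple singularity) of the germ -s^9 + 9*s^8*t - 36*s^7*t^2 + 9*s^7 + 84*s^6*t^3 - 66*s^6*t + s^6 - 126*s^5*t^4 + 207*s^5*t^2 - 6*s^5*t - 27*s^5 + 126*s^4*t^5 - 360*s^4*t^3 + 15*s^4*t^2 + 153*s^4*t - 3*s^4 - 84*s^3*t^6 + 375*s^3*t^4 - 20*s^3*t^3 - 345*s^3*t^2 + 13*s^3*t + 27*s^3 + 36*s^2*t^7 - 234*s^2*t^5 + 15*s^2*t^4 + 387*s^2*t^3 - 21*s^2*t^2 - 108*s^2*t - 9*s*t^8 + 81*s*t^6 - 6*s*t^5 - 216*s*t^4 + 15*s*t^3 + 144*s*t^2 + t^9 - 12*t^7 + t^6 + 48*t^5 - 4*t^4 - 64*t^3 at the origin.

E_7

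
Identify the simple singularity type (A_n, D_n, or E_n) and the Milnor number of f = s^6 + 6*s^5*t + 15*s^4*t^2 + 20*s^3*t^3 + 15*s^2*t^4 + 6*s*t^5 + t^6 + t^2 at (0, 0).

The Hessian of f at 0 is [[0, 0], [0, 2]] with rank 1, so corank 1. A Groebner basis of the Jacobian ideal J(f) in C{s,t} is {s^5, t}; counting standard monomials gives mu = 5. Corank 1: A-series; mu = 5 gives A_5.

Type A_{5}, Milnor number mu = 5.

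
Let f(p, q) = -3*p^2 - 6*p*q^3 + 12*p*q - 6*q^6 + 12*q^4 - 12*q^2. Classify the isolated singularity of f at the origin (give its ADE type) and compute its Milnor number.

The Hessian of f at 0 is [[-6, 12], [12, -24]] with rank 1, so corank 1. A Groebner basis of the Jacobian ideal J(f) in C{p,q} is {p*q^2 + 2*p - 4*q, p + q^3 - 2*q, p^2 - 4*p*q + 4*q^2}; counting standard monomials gives mu = 5. Corank 1: A-series; mu = 5 gives A_5.

Type A_5, Milnor number mu = 5.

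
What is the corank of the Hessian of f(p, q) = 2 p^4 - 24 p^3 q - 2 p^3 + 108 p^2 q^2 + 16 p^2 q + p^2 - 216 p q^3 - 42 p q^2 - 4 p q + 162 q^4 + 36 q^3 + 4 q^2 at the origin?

1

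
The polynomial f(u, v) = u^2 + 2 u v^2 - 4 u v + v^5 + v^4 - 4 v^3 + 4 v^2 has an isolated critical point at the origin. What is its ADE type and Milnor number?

The Hessian of f at 0 has rank 1. Corank 1: A-series; mu = 4 gives A_4.

Type A_{4}, Milnor number mu = 4.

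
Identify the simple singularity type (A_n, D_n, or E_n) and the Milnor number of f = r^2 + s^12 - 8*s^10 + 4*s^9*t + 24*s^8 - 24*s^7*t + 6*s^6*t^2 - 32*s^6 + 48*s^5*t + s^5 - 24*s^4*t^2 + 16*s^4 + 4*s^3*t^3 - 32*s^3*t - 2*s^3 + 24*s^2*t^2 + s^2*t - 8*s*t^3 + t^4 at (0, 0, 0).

Type D_5, Milnor number mu = 5.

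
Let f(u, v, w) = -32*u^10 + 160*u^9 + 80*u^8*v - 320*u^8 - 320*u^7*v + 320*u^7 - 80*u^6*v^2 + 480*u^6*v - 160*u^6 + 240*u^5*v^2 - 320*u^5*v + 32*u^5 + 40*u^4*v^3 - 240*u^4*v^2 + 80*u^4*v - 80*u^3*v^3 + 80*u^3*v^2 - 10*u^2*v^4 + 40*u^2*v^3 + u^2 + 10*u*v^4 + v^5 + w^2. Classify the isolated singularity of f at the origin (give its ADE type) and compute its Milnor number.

The Hessian of f at 0 is [[2, 0, 0], [0, 0, 0], [0, 0, 2]] with rank 2, so corank 1. A Groebner basis of the Jacobian ideal J(f) in C{u,v,w} is {v^4, u, w}; counting standard monomials gives mu = 4. Corank 1: A-series; mu = 4 gives A_4.

Type A_4, Milnor number mu = 4.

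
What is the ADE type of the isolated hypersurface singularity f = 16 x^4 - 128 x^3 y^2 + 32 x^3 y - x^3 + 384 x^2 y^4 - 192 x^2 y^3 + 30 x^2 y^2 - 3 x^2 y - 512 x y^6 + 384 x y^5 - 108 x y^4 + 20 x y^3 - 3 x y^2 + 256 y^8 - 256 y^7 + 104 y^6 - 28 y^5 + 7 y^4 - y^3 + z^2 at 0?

The Hessian of f at 0 has rank 1. Corank 2; j^3 = -(x + y)^3 is a perfect cube, so E-series; the 4-jet and mu = 6 give E_6.

E_{6}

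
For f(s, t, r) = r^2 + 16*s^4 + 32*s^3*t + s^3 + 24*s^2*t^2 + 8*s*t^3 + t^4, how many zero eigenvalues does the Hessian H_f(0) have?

Hessian at 0 has rank 1.

2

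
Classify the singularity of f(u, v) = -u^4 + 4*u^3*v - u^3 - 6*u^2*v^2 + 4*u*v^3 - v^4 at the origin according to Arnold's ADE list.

E_{6}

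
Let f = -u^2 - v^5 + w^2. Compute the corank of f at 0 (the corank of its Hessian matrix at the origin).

Hessian at 0 has rank 2.

1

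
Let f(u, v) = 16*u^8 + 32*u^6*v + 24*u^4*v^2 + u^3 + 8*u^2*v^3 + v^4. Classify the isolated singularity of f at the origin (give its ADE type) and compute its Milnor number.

Type E6, Milnor number mu = 6.

The Hessian of f at 0 has rank 0. Corank 2; j^3 = u^3 is a perfect cube, so E-series; the 4-jet and mu = 6 give E_6.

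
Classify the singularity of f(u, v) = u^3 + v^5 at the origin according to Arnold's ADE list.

The Hessian of f at 0 has rank 0. Corank 2; j^3 = u^3 is a perfect cube, so E-series; the 5-jet and mu = 8 give E_8.

E_{8}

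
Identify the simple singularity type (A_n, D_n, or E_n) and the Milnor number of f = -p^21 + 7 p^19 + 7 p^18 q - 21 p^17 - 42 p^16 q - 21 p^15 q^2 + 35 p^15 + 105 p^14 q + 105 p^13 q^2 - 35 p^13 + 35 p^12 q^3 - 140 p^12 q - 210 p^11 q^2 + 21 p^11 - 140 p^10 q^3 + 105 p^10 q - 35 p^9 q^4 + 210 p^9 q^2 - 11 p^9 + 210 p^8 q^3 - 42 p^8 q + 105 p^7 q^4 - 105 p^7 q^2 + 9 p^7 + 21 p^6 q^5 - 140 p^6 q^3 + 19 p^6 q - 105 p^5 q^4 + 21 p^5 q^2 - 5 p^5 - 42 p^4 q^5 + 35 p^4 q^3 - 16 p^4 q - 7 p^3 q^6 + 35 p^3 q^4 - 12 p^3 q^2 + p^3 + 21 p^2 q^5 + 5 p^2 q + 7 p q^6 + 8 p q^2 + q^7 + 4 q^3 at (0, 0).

The Hessian of f at 0 is [[0, 0], [0, 0]] with rank 0, so corank 2. A Groebner basis of the Jacobian ideal J(f) in C{p,q} is {-263*p^2/1992 + p*q^3 - 1301*p*q/1992 - 775*q^2/996, 391*p^2/3984 + 1813*p*q/3984 + q^4 + 1031*q^2/1992, p^3 - 12*p*q^2 - 16*q^3, p^2*q + 4*p*q^2 + 4*q^3}; counting standard monomials gives mu = 8. Corank 2; j^3 = (p + q)*(p + 2*q)^2 has shape L^2 M (L != M), so D-series; mu = 8 gives D_8.

Type D8, Milnor number mu = 8.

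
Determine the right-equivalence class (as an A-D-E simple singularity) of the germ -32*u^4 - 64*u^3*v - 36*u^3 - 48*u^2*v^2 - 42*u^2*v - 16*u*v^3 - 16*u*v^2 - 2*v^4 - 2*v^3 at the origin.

D5

The Hessian of f at 0 is [[0, 0], [0, 0]] with rank 0, so corank 2. A Groebner basis of the Jacobian ideal J(f) in C{u,v} is {u*v^2 + 27*u*v/8 + 9*v^2/8, -81*u*v/8 + v^3 - 27*v^2/8, u^2 + 5*u*v/6 + v^2/6}; counting standard monomials gives mu = 5. Corank 2; j^3 = -2*(2*u + v)*(3*u + v)^2 has shape L^2 M (L != M), so D-series; mu = 5 gives D_5.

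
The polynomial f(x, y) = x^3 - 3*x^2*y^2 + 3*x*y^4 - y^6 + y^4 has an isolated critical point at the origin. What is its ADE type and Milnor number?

The Hessian of f at 0 has rank 0. Corank 2; j^3 = x^3 is a perfect cube, so E-series; the 4-jet and mu = 6 give E_6.

Type E_6, Milnor number mu = 6.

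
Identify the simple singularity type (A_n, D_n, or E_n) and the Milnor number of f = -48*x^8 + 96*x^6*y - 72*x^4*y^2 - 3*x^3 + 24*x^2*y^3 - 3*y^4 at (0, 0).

Type E6, Milnor number mu = 6.

The Hessian of f at 0 has rank 0. Corank 2; j^3 = -3*x^3 is a perfect cube, so E-series; the 4-jet and mu = 6 give E_6.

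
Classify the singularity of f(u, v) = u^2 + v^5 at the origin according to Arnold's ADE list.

A4

The Hessian of f at 0 has rank 1. Corank 1: A-series; mu = 4 gives A_4.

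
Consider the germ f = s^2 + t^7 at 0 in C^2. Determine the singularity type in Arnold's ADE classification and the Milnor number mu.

Type A6, Milnor number mu = 6.

The Hessian of f at 0 has rank 1. Corank 1: A-series; mu = 6 gives A_6.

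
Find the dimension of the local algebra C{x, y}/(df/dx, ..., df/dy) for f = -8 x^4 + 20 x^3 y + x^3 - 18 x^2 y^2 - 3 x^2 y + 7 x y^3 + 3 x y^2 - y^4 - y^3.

The Hessian of f at 0 is [[0, 0], [0, 0]] with rank 0, so corank 2. A Groebner basis of the Jacobian ideal J(f) in C{x,y} is {3*x^2/4 - 3*x*y/2 + y^4 - y^3/4 + 3*y^2/4, x^3 - 9*x^2/4 + 9*x*y/2 - y^3/4 - 9*y^2/4, x^2*y - 7*x^2/4 + 7*x*y/2 - 5*y^3/12 - 7*y^2/4, -x^2 + x*y^2 + 2*x*y - 2*y^3/3 - y^2}; counting standard monomials gives mu = 7. Corank 2; j^3 = (x - y)^3 is a perfect cube, so E-series; the 4-jet and mu = 7 give E_7.

7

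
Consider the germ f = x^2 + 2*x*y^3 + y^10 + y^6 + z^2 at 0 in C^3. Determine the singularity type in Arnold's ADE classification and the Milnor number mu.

The Hessian of f at 0 has rank 2. Corank 1: A-series; mu = 9 gives A_9.

Type A_{9}, Milnor number mu = 9.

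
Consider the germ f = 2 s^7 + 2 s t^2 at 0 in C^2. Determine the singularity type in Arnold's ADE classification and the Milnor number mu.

Type D_{8}, Milnor number mu = 8.

The Hessian of f at 0 has rank 0. Corank 2; j^3 = 2*s*t^2 has shape L^2 M (L != M), so D-series; mu = 8 gives D_8.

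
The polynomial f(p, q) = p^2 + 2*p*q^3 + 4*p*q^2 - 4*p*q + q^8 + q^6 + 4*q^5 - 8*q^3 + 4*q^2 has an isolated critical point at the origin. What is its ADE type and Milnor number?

The Hessian of f at 0 is [[2, -4], [-4, 8]] with rank 1, so corank 1. A Groebner basis of the Jacobian ideal J(f) in C{p,q} is {p^3 - 16*p^2 - 52*p*q^2 + 80*p*q - 128*p - 352*q^2 + 256*q, p^2*q - 4*p^2 - 16*p*q^2 + 24*p*q - 44*p - 120*q^2 + 88*q, p + q^3 + 2*q^2 - 2*q}; counting standard monomials gives mu = 7. Corank 1: A-series; mu = 7 gives A_7.

Type A_{7}, Milnor number mu = 7.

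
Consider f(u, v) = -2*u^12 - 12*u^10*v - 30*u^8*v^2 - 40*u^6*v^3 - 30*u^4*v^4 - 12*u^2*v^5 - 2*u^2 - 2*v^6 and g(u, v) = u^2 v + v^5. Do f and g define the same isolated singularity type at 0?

No.

The Hessian of f at 0 has rank 1. Corank 1: A-series; mu = 5 gives A_5. The Hessian of g at 0 has rank 0. Corank 2; j^3 = u^2*v has shape L^2 M (L != M), so D-series; mu = 6 gives D_6. f is A_5 but g is D_6, hence not right-equivalent.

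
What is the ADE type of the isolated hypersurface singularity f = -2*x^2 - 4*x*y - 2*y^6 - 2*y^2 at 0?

The Hessian of f at 0 has rank 1. Corank 1: A-series; mu = 5 gives A_5.

A5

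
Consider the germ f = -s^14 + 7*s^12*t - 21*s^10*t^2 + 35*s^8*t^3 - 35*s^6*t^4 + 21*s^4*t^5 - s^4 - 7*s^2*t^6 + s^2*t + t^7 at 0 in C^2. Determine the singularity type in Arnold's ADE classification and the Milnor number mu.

Type D_{8}, Milnor number mu = 8.

The Hessian of f at 0 has rank 0. Corank 2; j^3 = s^2*t has shape L^2 M (L != M), so D-series; mu = 8 gives D_8.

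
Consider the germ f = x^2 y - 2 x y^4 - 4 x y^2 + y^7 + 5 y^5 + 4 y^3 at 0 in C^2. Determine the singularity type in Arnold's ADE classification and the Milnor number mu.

Type D6, Milnor number mu = 6.

The Hessian of f at 0 has rank 0. Corank 2; j^3 = y*(x - 2*y)^2 has shape L^2 M (L != M), so D-series; mu = 6 gives D_6.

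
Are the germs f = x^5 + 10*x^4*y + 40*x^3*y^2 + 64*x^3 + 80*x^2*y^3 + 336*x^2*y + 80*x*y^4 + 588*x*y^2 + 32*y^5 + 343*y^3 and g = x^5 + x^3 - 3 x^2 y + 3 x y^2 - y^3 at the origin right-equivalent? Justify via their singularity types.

Yes.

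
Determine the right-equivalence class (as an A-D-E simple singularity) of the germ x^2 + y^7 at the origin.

A_{6}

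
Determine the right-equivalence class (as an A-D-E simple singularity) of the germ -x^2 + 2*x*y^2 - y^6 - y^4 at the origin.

A_{5}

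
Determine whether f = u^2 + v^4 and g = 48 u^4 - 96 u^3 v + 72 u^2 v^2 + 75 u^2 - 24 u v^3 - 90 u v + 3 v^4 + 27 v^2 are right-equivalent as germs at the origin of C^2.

The Hessian of f at 0 is [[2, 0], [0, 0]] with rank 1, so corank 1. A Groebner basis of the Jacobian ideal J(f) in C{u,v} is {v^3, u}; counting standard monomials gives mu = 3. Corank 1: A-series; mu = 3 gives A_3. The Hessian of g at 0 is [[150, -90], [-90, 54]] with rank 1, so corank 1. A Groebner basis of the Jacobian ideal J(g) in C{u,v} is {v^3, u - 3*v/5}; counting standard monomials gives mu = 3. Corank 1: A-series; mu = 3 gives A_3. Both have type A_3, hence right-equivalent.

Yes.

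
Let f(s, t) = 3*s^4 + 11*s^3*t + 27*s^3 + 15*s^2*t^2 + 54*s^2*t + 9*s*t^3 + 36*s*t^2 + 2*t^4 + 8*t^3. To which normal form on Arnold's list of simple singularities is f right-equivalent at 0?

E7

The Hessian of f at 0 is [[0, 0], [0, 0]] with rank 0, so corank 2. A Groebner basis of the Jacobian ideal J(f) in C{s,t} is {19683*s^2 + 26244*s*t + t^4 + 27*t^3 + 8748*t^2, s^3 + 270*s^2 + 360*s*t + 2*t^3/3 + 120*t^2, s^2*t - 243*s^2 - 324*s*t - 7*t^3/9 - 108*t^2, 162*s^2 + s*t^2 + 216*s*t + 8*t^3/9 + 72*t^2}; counting standard monomials gives mu = 7. Corank 2; j^3 = (3*s + 2*t)^3 is a perfect cube, so E-series; the 4-jet and mu = 7 give E_7.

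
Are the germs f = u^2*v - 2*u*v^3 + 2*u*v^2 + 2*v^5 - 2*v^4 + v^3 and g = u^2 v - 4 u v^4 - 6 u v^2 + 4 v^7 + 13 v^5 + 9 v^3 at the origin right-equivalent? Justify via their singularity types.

Yes.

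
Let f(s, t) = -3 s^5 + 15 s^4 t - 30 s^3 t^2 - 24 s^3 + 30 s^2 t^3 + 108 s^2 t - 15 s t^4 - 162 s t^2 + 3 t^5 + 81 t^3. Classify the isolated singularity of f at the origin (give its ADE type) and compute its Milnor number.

The Hessian of f at 0 has rank 0. Corank 2; j^3 = -3*(2*s - 3*t)^3 is a perfect cube, so E-series; the 5-jet and mu = 8 give E_8.

Type E8, Milnor number mu = 8.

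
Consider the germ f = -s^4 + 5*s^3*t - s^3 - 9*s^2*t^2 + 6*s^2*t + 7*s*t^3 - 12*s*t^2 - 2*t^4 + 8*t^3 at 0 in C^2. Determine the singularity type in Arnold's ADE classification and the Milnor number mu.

Type E7, Milnor number mu = 7.

The Hessian of f at 0 is [[0, 0], [0, 0]] with rank 0, so corank 2. A Groebner basis of the Jacobian ideal J(f) in C{s,t} is {3*s^2 - 12*s*t + t^4 + t^3 + 12*t^2, s^3 + 18*s^2 - 72*s*t - 2*t^3 + 72*t^2, s^2*t + 7*s^2 - 28*s*t - 5*t^3/3 + 28*t^2, 2*s^2 + s*t^2 - 8*s*t - 4*t^3/3 + 8*t^2}; counting standard monomials gives mu = 7. Corank 2; j^3 = -(s - 2*t)^3 is a perfect cube, so E-series; the 4-jet and mu = 7 give E_7.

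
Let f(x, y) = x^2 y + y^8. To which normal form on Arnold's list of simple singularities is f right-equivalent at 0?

D9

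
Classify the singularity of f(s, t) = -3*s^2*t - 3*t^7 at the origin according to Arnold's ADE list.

D_{8}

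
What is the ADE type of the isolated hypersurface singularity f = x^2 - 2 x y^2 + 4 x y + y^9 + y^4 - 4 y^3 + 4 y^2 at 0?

The Hessian of f at 0 has rank 1. Corank 1: A-series; mu = 8 gives A_8.

A8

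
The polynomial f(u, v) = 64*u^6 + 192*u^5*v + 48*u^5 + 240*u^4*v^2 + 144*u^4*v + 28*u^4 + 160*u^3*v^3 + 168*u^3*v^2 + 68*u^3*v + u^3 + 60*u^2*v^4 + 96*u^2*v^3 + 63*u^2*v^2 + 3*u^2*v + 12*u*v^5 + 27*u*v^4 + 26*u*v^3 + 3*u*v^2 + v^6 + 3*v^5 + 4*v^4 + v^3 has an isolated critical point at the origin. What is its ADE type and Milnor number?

The Hessian of f at 0 has rank 0. Corank 2; j^3 = (u + v)^3 is a perfect cube, so E-series; the 4-jet and mu = 6 give E_6.

Type E_6, Milnor number mu = 6.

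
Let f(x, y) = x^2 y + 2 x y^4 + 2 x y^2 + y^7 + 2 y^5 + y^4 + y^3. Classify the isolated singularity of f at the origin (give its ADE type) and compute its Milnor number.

Type D_5, Milnor number mu = 5.

The Hessian of f at 0 has rank 0. Corank 2; j^3 = y*(x + y)^2 has shape L^2 M (L != M), so D-series; mu = 5 gives D_5.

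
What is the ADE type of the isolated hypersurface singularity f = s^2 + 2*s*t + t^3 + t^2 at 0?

A_2

The Hessian of f at 0 is [[2, 2], [2, 2]] with rank 1, so corank 1. A Groebner basis of the Jacobian ideal J(f) in C{s,t} is {t^2, s + t}; counting standard monomials gives mu = 2. Corank 1: A-series; mu = 2 gives A_2.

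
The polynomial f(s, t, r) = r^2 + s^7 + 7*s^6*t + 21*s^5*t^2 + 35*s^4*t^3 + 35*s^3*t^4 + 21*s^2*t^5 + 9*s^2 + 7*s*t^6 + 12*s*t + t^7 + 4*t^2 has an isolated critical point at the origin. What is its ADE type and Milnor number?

Type A6, Milnor number mu = 6.

The Hessian of f at 0 has rank 2. Corank 1: A-series; mu = 6 gives A_6.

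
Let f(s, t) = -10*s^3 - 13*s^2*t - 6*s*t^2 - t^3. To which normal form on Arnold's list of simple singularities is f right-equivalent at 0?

The Hessian of f at 0 is [[0, 0], [0, 0]] with rank 0, so corank 2. A Groebner basis of the Jacobian ideal J(f) in C{s,t} is {t^3, s^2 - 3*t^2/11, s*t + 6*t^2/11}; counting standard monomials gives mu = 4. Corank 2; j^3 = -(2*s + t)*(5*s^2 + 4*s*t + t^2) splits into three distinct lines over C (the quadratic factor has nonzero discriminant), so D_4.

D4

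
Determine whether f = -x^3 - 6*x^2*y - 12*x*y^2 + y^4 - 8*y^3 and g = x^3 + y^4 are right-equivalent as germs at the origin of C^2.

Yes.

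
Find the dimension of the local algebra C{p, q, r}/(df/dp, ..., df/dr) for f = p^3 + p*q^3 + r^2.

7

The Hessian of f at 0 is [[0, 0, 0], [0, 0, 0], [0, 0, 2]] with rank 1, so corank 2. A Groebner basis of the Jacobian ideal J(f) in C{p,q,r} is {p^3, p*q^2, 3*p^2 + q^3, r}; counting standard monomials gives mu = 7. Corank 2; j^3 = p^3 is a perfect cube, so E-series; the 4-jet and mu = 7 give E_7.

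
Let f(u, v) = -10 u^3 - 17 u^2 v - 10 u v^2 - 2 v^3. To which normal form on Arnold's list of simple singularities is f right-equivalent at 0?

D4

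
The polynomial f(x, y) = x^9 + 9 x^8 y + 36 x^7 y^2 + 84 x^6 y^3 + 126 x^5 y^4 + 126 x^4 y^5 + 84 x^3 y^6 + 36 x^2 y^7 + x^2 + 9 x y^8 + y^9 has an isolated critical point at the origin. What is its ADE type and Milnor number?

The Hessian of f at 0 has rank 1. Corank 1: A-series; mu = 8 gives A_8.

Type A_8, Milnor number mu = 8.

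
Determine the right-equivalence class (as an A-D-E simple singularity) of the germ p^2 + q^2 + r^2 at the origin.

A_{1}

The Hessian of f at 0 is [[2, 0, 0], [0, 2, 0], [0, 0, 2]] with rank 3, so corank 0. A Groebner basis of the Jacobian ideal J(f) in C{p,q,r} is {p, q, r}; counting standard monomials gives mu = 1. Corank 0: nondegenerate Morse point, so A_1.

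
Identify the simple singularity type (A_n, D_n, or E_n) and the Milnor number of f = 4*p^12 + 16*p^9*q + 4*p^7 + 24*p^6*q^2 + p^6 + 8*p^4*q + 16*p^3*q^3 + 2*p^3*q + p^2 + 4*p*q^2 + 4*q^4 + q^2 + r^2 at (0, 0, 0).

Type A_1, Milnor number mu = 1.

The Hessian of f at 0 has rank 3. Corank 0: nondegenerate Morse point, so A_1.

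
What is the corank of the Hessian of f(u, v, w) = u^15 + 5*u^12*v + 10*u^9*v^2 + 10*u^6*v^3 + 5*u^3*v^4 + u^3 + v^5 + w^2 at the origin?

Hessian at 0 has rank 1.

2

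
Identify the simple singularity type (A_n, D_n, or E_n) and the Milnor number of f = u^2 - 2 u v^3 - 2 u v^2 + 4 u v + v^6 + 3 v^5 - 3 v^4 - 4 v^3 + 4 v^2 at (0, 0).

The Hessian of f at 0 has rank 1. Corank 1: A-series; mu = 4 gives A_4.

Type A_{4}, Milnor number mu = 4.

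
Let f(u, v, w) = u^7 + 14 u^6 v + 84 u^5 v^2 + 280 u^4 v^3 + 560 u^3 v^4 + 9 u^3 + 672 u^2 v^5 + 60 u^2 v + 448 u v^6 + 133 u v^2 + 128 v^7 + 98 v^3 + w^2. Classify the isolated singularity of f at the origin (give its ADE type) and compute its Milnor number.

Type D_{8}, Milnor number mu = 8.

The Hessian of f at 0 has rank 1. Corank 2; j^3 = (u + 2*v)*(3*u + 7*v)^2 has shape L^2 M (L != M), so D-series; mu = 8 gives D_8.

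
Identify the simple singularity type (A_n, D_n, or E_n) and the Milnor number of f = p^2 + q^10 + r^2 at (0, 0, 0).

The Hessian of f at 0 has rank 2. Corank 1: A-series; mu = 9 gives A_9.

Type A9, Milnor number mu = 9.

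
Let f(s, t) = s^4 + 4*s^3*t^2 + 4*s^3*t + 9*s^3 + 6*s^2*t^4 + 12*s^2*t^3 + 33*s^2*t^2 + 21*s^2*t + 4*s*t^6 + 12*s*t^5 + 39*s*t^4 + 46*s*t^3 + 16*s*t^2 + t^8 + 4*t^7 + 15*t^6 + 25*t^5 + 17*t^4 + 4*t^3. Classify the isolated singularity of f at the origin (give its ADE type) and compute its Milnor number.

The Hessian of f at 0 has rank 0. Corank 2; j^3 = (s + t)*(3*s + 2*t)^2 has shape L^2 M (L != M), so D-series; mu = 5 gives D_5.

Type D5, Milnor number mu = 5.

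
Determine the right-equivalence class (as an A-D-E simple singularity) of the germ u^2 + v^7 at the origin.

A6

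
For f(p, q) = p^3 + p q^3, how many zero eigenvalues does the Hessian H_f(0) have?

2

Hessian at 0 has rank 0.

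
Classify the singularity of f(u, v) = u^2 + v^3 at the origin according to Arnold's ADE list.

The Hessian of f at 0 has rank 1. Corank 1: A-series; mu = 2 gives A_2.

A_{2}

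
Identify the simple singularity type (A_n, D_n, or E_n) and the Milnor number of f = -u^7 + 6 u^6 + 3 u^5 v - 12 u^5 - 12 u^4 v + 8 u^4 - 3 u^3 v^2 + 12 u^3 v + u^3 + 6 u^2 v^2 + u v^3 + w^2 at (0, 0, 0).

Type E_{7}, Milnor number mu = 7.

The Hessian of f at 0 is [[0, 0, 0], [0, 0, 0], [0, 0, 2]] with rank 1, so corank 2. A Groebner basis of the Jacobian ideal J(f) in C{u,v,w} is {3*u^2/4 + v^4 + v^3/4, u^3, u^2*v - u^2/4 - v^3/12, u^2 + u*v^2 + v^3/3, w}; counting standard monomials gives mu = 7. Corank 2; j^3 = u^3 is a perfect cube, so E-series; the 4-jet and mu = 7 give E_7.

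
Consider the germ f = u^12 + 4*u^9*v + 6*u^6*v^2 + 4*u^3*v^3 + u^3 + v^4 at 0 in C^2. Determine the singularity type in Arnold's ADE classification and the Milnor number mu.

Type E6, Milnor number mu = 6.

The Hessian of f at 0 has rank 0. Corank 2; j^3 = u^3 is a perfect cube, so E-series; the 4-jet and mu = 6 give E_6.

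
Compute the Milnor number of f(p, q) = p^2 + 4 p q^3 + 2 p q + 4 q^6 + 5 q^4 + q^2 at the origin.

3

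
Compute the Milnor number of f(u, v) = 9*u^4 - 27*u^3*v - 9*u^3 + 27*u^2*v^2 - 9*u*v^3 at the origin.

7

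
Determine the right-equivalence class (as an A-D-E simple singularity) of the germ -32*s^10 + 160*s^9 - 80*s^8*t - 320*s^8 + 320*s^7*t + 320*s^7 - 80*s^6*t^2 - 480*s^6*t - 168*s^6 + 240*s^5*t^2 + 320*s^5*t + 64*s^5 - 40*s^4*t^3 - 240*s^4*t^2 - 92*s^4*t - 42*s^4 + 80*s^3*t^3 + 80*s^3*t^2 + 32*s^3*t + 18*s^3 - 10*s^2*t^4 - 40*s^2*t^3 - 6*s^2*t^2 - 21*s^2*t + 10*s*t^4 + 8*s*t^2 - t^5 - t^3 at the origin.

The Hessian of f at 0 has rank 0. Corank 2; j^3 = (2*s - t)*(3*s - t)^2 has shape L^2 M (L != M), so D-series; mu = 6 gives D_6.

D_{6}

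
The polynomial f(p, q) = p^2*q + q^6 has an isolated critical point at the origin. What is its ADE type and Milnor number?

Type D_7, Milnor number mu = 7.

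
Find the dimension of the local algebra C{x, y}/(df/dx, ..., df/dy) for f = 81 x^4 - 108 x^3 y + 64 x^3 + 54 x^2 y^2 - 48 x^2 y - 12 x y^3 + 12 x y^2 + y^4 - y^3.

The Hessian of f at 0 has rank 0. Corank 2; j^3 = (4*x - y)^3 is a perfect cube, so E-series; the 4-jet and mu = 6 give E_6.

6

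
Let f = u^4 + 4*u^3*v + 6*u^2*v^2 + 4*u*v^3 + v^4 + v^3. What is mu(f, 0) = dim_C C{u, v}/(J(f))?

The Hessian of f at 0 is [[0, 0], [0, 0]] with rank 0, so corank 2. A Groebner basis of the Jacobian ideal J(f) in C{u,v} is {u^3 + 3*u^2*v, v^2}; counting standard monomials gives mu = 6. Corank 2; j^3 = v^3 is a perfect cube, so E-series; the 4-jet and mu = 6 give E_6.

6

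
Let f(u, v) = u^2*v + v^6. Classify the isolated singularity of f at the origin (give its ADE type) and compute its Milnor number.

Type D7, Milnor number mu = 7.

The Hessian of f at 0 has rank 0. Corank 2; j^3 = u^2*v has shape L^2 M (L != M), so D-series; mu = 7 gives D_7.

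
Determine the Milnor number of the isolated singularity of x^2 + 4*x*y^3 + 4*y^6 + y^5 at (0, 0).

The Hessian of f at 0 is [[2, 0], [0, 0]] with rank 1, so corank 1. A Groebner basis of the Jacobian ideal J(f) in C{x,y} is {x/2 + y^3, x^2, x*y}; counting standard monomials gives mu = 4. Corank 1: A-series; mu = 4 gives A_4.

4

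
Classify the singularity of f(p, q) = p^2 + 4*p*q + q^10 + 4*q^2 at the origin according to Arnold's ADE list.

The Hessian of f at 0 has rank 1. Corank 1: A-series; mu = 9 gives A_9.

A_9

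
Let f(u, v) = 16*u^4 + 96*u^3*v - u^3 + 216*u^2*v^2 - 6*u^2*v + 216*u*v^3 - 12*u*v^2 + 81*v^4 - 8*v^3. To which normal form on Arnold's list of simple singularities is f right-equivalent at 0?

E6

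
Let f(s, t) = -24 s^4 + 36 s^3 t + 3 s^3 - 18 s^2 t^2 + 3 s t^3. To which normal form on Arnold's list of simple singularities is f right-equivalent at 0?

The Hessian of f at 0 is [[0, 0], [0, 0]] with rank 0, so corank 2. A Groebner basis of the Jacobian ideal J(f) in C{s,t} is {3*s^2/4 + t^4 + t^3/4, s^3, s^2*t - s^2/4 - t^3/12, -s^2 + s*t^2 - t^3/3}; counting standard monomials gives mu = 7. Corank 2; j^3 = 3*s^3 is a perfect cube, so E-series; the 4-jet and mu = 7 give E_7.

E_7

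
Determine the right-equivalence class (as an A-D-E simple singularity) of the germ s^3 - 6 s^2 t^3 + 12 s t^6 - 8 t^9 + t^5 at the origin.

E_{8}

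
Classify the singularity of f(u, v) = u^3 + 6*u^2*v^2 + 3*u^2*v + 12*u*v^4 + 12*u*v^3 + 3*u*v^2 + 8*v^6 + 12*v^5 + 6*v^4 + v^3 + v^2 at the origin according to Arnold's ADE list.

A_{2}

The Hessian of f at 0 has rank 1. Corank 1: A-series; mu = 2 gives A_2.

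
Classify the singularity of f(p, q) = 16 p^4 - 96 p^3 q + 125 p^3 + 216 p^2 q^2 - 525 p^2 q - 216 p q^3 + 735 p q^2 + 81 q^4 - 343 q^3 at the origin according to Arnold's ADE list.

E_6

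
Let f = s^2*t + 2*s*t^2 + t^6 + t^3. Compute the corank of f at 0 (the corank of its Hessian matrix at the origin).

2

Hessian at 0 has rank 0.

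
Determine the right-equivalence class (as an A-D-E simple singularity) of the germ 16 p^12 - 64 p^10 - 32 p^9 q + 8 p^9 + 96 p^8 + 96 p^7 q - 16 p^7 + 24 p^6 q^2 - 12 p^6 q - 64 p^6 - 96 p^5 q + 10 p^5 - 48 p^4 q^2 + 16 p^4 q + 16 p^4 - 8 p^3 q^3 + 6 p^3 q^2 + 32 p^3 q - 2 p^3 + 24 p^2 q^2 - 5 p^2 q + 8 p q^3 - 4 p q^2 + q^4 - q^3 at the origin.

D5

The Hessian of f at 0 is [[0, 0], [0, 0]] with rank 0, so corank 2. A Groebner basis of the Jacobian ideal J(f) in C{p,q} is {p*q^2 - p*q/8 - q^2/8, p*q/8 + q^3 + q^2/8, p^2 + 3*p*q/2 + q^2/2}; counting standard monomials gives mu = 5. Corank 2; j^3 = -(p + q)^2*(2*p + q) has shape L^2 M (L != M), so D-series; mu = 5 gives D_5.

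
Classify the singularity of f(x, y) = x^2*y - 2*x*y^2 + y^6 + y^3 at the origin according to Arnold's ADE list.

The Hessian of f at 0 is [[0, 0], [0, 0]] with rank 0, so corank 2. A Groebner basis of the Jacobian ideal J(f) in C{x,y} is {x^2/6 + y^5 - y^2/6, x^3 - y^3, x*y - y^2}; counting standard monomials gives mu = 7. Corank 2; j^3 = y*(x - y)^2 has shape L^2 M (L != M), so D-series; mu = 7 gives D_7.

D_7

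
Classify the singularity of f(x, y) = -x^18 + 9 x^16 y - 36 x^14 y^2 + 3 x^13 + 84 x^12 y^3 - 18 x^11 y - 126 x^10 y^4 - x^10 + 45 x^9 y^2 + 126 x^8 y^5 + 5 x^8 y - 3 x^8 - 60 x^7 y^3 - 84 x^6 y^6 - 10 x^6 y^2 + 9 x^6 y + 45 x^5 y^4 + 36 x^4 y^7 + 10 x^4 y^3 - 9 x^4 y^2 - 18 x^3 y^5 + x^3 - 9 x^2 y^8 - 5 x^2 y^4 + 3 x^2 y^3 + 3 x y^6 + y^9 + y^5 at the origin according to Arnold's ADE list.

The Hessian of f at 0 is [[0, 0], [0, 0]] with rank 0, so corank 2. A Groebner basis of the Jacobian ideal J(f) in C{x,y} is {x^2/2 + x*y^3, y^4, x^3, x^2*y}; counting standard monomials gives mu = 8. Corank 2; j^3 = x^3 is a perfect cube, so E-series; the 5-jet and mu = 8 give E_8.

E_8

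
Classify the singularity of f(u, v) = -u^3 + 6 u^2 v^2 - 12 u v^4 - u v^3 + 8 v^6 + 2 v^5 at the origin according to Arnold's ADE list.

The Hessian of f at 0 is [[0, 0], [0, 0]] with rank 0, so corank 2. A Groebner basis of the Jacobian ideal J(f) in C{u,v} is {-u^2/4 + v^4 - v^3/12, u^3, u^2*v + u^2/12 + v^3/36, -u^2/2 + u*v^2 - v^3/6}; counting standard monomials gives mu = 7. Corank 2; j^3 = -u^3 is a perfect cube, so E-series; the 4-jet and mu = 7 give E_7.

E7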